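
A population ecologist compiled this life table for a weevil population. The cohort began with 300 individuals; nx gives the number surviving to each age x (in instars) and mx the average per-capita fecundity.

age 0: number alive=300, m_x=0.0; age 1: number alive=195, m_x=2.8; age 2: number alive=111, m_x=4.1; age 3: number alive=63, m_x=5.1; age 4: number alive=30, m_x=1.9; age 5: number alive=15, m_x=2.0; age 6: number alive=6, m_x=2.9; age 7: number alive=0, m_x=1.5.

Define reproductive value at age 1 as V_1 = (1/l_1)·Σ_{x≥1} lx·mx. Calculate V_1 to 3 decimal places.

7.317

lx = nx/n0 = nx/300: 1, 0.65, 0.37, 0.21, 0.1, 0.05, 0.02, 0
lx·mx for x ≥ 1: 1.82, 1.517, 1.071, 0.19, 0.1, 0.058, 0 → sum = 4.756
V_1 = 4.756 / l_1 = 4.756 / 0.65 = 7.316923… → 7.317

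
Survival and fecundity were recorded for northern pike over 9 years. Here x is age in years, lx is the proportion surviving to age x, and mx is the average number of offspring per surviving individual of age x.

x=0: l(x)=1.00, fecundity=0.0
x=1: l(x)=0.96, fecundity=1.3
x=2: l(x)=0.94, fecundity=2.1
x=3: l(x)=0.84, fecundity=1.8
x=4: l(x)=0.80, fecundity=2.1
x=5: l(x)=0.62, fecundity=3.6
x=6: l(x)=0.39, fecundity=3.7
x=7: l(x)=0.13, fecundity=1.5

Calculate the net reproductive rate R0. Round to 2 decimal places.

lx·mx by age: 0, 1.248, 1.974, 1.512, 1.68, 2.232, 1.443, 0.195
R0 = Σ lx·mx = 10.284 → 10.28

10.28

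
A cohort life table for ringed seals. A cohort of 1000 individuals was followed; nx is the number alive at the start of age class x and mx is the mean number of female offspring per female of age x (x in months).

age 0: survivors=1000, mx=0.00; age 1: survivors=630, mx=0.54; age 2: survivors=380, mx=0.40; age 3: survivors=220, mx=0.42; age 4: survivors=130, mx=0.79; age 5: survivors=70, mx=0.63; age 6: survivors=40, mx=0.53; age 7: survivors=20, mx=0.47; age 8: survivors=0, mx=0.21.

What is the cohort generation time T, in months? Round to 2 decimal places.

lx = nx/n0 = nx/1000: 1, 0.63, 0.38, 0.22, 0.13, 0.07, 0.04, 0.02, 0
lx·mx: 0, 0.3402, 0.152, 0.0924, 0.1027, 0.0441, 0.0212, 0.0094, 0 → R0 = 0.762
x·lx·mx: 0, 0.3402, 0.304, 0.2772, 0.4108, 0.2205, 0.1272, 0.0658, 0 → Σ = 1.7457
T = 1.7457 / 0.762 = 2.290945… → 2.29

2.29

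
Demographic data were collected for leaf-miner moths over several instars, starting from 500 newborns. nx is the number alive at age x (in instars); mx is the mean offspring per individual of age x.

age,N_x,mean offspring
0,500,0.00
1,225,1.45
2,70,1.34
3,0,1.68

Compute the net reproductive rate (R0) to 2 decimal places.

lx = nx/n0 = nx/500: 1, 0.45, 0.14, 0
lx·mx by age: 0, 0.6525, 0.1876, 0
R0 = Σ lx·mx = 0.8401 → 0.84

0.84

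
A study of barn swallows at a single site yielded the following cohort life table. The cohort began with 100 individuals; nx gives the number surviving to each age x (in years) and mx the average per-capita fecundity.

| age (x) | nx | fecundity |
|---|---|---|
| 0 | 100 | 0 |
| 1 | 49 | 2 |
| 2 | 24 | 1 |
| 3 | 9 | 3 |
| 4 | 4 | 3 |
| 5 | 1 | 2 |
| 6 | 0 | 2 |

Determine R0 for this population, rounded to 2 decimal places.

lx = nx/n0 = nx/100: 1, 0.49, 0.24, 0.09, 0.04, 0.01, 0
lx·mx by age: 0, 0.98, 0.24, 0.27, 0.12, 0.02, 0
R0 = Σ lx·mx = 1.63 → 1.63

1.63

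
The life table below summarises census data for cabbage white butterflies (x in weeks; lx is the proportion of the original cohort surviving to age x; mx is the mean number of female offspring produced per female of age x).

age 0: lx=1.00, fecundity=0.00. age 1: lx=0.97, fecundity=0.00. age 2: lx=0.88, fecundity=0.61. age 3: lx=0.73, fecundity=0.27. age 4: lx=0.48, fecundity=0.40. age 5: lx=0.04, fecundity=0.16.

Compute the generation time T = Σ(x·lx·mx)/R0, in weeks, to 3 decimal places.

2.644

lx·mx: 0, 0, 0.5368, 0.1971, 0.192, 0.0064 → R0 = 0.9323
x·lx·mx: 0, 0, 1.0736, 0.5913, 0.768, 0.032 → Σ = 2.4649
T = 2.4649 / 0.9323 = 2.643891… → 2.644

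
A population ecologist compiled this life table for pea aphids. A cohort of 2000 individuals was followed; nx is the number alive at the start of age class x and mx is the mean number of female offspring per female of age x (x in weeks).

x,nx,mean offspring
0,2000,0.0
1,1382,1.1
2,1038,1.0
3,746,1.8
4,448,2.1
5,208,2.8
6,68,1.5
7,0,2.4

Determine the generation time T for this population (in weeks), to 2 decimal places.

2.70

lx = nx/n0 = nx/2000: 1, 0.691, 0.519, 0.373, 0.224, 0.104, 0.034, 0
lx·mx: 0, 0.7601, 0.519, 0.6714, 0.4704, 0.2912, 0.051, 0 → R0 = 2.7631
x·lx·mx: 0, 0.7601, 1.038, 2.0142, 1.8816, 1.456, 0.306, 0 → Σ = 7.4559
T = 7.4559 / 2.7631 = 2.698382… → 2.70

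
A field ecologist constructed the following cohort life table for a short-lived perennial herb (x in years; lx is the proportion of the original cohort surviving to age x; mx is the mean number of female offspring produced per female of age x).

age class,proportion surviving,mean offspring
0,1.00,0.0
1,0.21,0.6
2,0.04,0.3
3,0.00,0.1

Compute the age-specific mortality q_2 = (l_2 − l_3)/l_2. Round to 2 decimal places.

q_2 = (l_2 − l_3) / l_2 = (0.04 − 0) / 0.04
     = 0.04 / 0.04 = 1 → 1.00

1.00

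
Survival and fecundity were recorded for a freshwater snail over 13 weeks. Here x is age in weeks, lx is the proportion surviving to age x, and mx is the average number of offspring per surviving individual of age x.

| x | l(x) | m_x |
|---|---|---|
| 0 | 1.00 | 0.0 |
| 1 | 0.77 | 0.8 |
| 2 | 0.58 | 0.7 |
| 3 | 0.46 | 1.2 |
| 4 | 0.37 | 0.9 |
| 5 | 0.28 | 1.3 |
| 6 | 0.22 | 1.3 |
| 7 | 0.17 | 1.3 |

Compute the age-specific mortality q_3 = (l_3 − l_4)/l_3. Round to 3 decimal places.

0.196

q_3 = (l_3 − l_4) / l_3 = (0.46 − 0.37) / 0.46
     = 0.09 / 0.46 = 0.195652… → 0.196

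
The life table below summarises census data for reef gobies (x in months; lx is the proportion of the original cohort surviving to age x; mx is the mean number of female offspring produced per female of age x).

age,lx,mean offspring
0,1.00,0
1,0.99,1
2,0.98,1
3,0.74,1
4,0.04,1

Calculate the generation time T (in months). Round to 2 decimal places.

1.94

lx·mx: 0, 0.99, 0.98, 0.74, 0.04 → R0 = 2.75
x·lx·mx: 0, 0.99, 1.96, 2.22, 0.16 → Σ = 5.33
T = 5.33 / 2.75 = 1.938182… → 1.94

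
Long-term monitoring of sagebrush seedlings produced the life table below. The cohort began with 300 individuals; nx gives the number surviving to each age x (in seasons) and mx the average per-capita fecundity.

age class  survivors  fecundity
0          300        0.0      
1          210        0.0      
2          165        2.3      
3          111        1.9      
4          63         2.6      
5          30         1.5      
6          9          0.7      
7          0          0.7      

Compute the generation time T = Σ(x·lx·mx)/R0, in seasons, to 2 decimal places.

lx = nx/n0 = nx/300: 1, 0.7, 0.55, 0.37, 0.21, 0.1, 0.03, 0
lx·mx: 0, 0, 1.265, 0.703, 0.546, 0.15, 0.021, 0 → R0 = 2.685
x·lx·mx: 0, 0, 2.53, 2.109, 2.184, 0.75, 0.126, 0 → Σ = 7.699
T = 7.699 / 2.685 = 2.867412… → 2.87

2.87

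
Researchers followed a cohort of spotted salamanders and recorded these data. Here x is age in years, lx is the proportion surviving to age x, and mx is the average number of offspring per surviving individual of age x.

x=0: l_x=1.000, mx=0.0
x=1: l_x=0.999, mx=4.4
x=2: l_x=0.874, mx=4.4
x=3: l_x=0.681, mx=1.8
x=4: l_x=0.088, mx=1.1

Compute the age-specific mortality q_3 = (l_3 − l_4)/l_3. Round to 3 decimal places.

0.871

q_3 = (l_3 − l_4) / l_3 = (0.681 − 0.088) / 0.681
     = 0.593 / 0.681 = 0.870778… → 0.871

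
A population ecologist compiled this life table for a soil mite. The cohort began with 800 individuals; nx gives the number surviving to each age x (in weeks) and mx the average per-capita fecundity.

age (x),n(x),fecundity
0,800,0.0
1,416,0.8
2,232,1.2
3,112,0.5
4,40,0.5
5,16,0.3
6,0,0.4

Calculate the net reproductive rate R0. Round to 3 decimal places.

0.865

lx = nx/n0 = nx/800: 1, 0.52, 0.29, 0.14, 0.05, 0.02, 0
lx·mx by age: 0, 0.416, 0.348, 0.07, 0.025, 0.006, 0
R0 = Σ lx·mx = 0.865 → 0.865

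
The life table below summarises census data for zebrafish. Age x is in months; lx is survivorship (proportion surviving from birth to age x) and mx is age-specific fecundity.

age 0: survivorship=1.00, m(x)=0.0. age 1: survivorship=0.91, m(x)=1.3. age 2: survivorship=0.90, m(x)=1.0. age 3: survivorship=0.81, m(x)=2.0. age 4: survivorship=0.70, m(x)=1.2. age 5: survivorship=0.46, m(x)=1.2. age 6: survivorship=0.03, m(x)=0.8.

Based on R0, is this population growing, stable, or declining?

R0 = Σ lx·mx = 0 + 1.183 + 0.9 + 1.62 + 0.84 + 0.552 + 0.024 = 5.119
R0 > 1, so the population is growing.

growing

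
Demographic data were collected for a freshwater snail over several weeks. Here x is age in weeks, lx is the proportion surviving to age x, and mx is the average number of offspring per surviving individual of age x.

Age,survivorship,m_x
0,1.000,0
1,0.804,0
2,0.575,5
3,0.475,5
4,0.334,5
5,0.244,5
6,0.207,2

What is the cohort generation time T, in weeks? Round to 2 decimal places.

3.29

lx·mx: 0, 0, 2.875, 2.375, 1.67, 1.22, 0.414 → R0 = 8.554
x·lx·mx: 0, 0, 5.75, 7.125, 6.68, 6.1, 2.484 → Σ = 28.139
T = 28.139 / 8.554 = 3.289572… → 3.29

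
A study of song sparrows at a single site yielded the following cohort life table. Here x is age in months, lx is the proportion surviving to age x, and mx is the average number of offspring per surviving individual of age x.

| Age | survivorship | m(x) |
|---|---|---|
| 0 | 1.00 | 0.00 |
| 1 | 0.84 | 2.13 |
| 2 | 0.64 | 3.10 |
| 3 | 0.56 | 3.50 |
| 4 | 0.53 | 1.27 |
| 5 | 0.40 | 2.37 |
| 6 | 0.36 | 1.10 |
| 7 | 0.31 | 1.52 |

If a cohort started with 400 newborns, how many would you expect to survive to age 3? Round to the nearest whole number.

Expected survivors = N0 · l_3 = 400 × 0.56 = 224 → 224

224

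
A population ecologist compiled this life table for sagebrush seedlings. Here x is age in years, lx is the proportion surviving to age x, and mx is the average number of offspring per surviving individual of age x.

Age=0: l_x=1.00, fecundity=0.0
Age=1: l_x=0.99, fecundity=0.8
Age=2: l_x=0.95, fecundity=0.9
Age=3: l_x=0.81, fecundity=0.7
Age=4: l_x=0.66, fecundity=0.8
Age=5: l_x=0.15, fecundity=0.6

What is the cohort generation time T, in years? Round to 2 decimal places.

2.39

lx·mx: 0, 0.792, 0.855, 0.567, 0.528, 0.09 → R0 = 2.832
x·lx·mx: 0, 0.792, 1.71, 1.701, 2.112, 0.45 → Σ = 6.765
T = 6.765 / 2.832 = 2.388771… → 2.39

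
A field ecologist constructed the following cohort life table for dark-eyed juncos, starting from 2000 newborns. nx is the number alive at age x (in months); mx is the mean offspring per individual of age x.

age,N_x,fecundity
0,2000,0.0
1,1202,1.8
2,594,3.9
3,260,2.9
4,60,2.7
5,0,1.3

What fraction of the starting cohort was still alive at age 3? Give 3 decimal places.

l_3 = n_3/n_0 = 260/2000 = 0.13 → 0.130

0.130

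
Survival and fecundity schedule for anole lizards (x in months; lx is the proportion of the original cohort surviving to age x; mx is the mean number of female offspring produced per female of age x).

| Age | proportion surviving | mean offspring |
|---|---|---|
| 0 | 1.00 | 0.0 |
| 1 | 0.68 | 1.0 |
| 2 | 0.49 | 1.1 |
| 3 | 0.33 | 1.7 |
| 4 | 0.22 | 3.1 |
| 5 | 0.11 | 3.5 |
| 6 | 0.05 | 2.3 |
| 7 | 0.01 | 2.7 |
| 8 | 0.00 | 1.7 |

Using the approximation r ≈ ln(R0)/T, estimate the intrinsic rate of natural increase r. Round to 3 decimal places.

0.365

R0 = Σ lx·mx = 0 + 0.68 + 0.539 + 0.561 + 0.682 + 0.385 + 0.115 + 0.027 + 0 = 2.989
Σ x·lx·mx = 8.973; T = 8.973/2.989 = 3.00201…
r ≈ ln(R0)/T = ln(2.989)/3.00201… = 0.36474… → 0.365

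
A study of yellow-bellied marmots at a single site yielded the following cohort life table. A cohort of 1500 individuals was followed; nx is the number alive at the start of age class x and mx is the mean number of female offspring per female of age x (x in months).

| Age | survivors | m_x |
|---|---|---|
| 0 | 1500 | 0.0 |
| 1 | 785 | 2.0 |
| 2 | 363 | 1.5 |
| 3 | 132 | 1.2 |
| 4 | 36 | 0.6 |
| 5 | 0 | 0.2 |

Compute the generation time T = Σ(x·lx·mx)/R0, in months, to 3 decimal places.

1.404

lx = nx/n0 = nx/1500: 1, 0.52333…, 0.242, 0.088, 0.024, 0
lx·mx: 0, 1.046667…, 0.363, 0.1056, 0.0144, 0 → R0 = 1.529667…
x·lx·mx: 0, 1.046667…, 0.726, 0.3168, 0.0576, 0 → Σ = 2.147067…
T = 2.147067… / 1.529667… = 1.403617… → 1.404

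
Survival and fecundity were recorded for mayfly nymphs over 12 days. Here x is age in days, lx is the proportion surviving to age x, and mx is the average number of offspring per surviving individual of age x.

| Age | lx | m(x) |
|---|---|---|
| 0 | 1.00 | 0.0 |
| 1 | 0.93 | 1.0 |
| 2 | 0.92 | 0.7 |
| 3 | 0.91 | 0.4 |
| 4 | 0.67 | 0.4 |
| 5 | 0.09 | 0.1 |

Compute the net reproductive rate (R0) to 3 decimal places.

lx·mx by age: 0, 0.93, 0.644, 0.364, 0.268, 0.009
R0 = Σ lx·mx = 2.215 → 2.215

2.215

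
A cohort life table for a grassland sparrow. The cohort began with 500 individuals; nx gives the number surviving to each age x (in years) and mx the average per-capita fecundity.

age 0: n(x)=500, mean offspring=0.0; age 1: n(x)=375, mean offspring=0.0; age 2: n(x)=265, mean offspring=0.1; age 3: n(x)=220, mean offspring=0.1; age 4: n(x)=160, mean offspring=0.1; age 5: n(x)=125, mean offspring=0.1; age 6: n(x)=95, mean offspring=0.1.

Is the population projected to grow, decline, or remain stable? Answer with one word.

declining

lx = nx/n0 = nx/500: 1, 0.75, 0.53, 0.44, 0.32, 0.25, 0.19
R0 = Σ lx·mx = 0 + 0 + 0.053 + 0.044 + 0.032 + 0.025 + 0.019 = 0.173
R0 < 1, so the population is declining.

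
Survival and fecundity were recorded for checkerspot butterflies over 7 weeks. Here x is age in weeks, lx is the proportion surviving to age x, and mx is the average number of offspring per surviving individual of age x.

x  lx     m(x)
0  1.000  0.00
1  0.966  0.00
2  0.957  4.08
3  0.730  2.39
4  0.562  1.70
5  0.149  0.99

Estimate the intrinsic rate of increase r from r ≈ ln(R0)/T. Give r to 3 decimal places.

0.733

R0 = Σ lx·mx = 0 + 0 + 3.90456 + 1.7447 + 0.9554 + 0.14751 = 6.75217
Σ x·lx·mx = 17.60237; T = 17.60237/6.75217 = 2.60692…
r ≈ ln(R0)/T = ln(6.75217)/2.60692… = 0.73261… → 0.733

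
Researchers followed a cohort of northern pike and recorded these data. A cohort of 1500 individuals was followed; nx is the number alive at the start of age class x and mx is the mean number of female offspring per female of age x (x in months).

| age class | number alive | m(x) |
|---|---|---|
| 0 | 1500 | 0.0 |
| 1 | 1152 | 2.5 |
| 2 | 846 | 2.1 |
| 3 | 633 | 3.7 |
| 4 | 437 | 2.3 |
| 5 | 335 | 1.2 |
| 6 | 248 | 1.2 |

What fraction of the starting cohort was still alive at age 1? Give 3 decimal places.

0.768

l_1 = n_1/n_0 = 1152/1500 = 0.768 → 0.768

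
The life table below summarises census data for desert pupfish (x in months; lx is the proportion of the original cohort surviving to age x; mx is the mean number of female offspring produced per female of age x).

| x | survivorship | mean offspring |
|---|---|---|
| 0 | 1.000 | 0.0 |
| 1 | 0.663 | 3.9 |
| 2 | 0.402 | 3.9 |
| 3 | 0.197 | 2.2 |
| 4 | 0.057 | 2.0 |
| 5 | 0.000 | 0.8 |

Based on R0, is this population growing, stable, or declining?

R0 = Σ lx·mx = 0 + 2.5857 + 1.5678 + 0.4334 + 0.114 + 0 = 4.7009
R0 > 1, so the population is growing.

growing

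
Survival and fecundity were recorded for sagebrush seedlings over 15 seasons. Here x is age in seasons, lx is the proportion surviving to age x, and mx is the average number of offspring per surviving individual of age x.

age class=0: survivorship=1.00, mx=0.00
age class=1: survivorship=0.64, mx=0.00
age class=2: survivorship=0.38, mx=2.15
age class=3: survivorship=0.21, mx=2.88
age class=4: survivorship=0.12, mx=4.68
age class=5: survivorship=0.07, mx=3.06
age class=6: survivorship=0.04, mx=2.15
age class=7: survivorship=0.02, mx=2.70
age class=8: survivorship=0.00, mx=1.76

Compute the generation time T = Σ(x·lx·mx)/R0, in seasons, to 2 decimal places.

lx·mx: 0, 0, 0.817, 0.6048, 0.5616, 0.2142, 0.086, 0.054, 0 → R0 = 2.3376
x·lx·mx: 0, 0, 1.634, 1.8144, 2.2464, 1.071, 0.516, 0.378, 0 → Σ = 7.6598
T = 7.6598 / 2.3376 = 3.27678… → 3.28

3.28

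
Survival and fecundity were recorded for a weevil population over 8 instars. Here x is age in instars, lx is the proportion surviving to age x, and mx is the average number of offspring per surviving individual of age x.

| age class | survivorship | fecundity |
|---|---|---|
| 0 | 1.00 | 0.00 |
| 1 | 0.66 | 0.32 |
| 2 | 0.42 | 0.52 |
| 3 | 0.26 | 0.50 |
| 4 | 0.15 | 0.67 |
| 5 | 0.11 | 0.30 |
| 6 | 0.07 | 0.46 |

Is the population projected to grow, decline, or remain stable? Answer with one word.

declining

R0 = Σ lx·mx = 0 + 0.2112 + 0.2184 + 0.13 + 0.1005 + 0.033 + 0.0322 = 0.7253
R0 < 1, so the population is declining.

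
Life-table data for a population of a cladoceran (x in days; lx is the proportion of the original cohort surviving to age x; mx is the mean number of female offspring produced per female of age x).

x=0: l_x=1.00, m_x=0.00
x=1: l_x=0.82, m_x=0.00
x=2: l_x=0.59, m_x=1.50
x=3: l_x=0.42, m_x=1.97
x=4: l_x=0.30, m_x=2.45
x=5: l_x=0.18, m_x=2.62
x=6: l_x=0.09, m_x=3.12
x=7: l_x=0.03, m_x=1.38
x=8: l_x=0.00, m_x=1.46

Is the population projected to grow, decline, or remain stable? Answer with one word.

R0 = Σ lx·mx = 0 + 0 + 0.885 + 0.8274 + 0.735 + 0.4716 + 0.2808 + 0.0414 + 0 = 3.2412
R0 > 1, so the population is growing.

growing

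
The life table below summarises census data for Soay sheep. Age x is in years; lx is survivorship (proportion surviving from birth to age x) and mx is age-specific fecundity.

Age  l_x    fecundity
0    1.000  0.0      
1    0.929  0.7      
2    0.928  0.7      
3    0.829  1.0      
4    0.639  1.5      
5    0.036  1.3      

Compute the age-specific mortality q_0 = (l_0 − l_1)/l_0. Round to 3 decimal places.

0.071

q_0 = (l_0 − l_1) / l_0 = (1 − 0.929) / 1
     = 0.071 / 1 = 0.071 → 0.071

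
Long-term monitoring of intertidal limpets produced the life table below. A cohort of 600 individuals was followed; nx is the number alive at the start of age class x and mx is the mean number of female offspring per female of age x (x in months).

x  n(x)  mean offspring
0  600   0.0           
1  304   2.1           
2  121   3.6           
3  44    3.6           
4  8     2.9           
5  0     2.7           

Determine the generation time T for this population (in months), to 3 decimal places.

1.655

lx = nx/n0 = nx/600: 1, 0.50667…, 0.20167…, 0.07333…, 0.01333…, 0
lx·mx: 0, 1.064…, 0.726…, 0.264…, 0.038667…, 0 → R0 = 2.092667…
x·lx·mx: 0, 1.064…, 1.452…, 0.792…, 0.154667…, 0 → Σ = 3.462667…
T = 3.462667… / 2.092667… = 1.654667… → 1.655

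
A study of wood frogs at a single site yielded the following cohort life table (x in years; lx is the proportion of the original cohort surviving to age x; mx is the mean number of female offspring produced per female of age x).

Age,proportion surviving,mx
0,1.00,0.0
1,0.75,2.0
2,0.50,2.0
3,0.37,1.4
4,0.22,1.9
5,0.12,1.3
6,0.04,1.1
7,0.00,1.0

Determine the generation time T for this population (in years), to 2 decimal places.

lx·mx: 0, 1.5, 1, 0.518, 0.418, 0.156, 0.044, 0 → R0 = 3.636
x·lx·mx: 0, 1.5, 2, 1.554, 1.672, 0.78, 0.264, 0 → Σ = 7.77
T = 7.77 / 3.636 = 2.136964… → 2.14

2.14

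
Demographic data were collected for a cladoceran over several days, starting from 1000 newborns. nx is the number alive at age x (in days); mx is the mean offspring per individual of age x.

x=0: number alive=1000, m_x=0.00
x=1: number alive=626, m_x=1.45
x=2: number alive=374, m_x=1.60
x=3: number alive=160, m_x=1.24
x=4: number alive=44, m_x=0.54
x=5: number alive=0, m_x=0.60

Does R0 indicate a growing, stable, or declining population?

lx = nx/n0 = nx/1000: 1, 0.626, 0.374, 0.16, 0.044, 0
R0 = Σ lx·mx = 0 + 0.9077 + 0.5984 + 0.1984 + 0.02376 + 0 = 1.72826
R0 > 1, so the population is growing.

growing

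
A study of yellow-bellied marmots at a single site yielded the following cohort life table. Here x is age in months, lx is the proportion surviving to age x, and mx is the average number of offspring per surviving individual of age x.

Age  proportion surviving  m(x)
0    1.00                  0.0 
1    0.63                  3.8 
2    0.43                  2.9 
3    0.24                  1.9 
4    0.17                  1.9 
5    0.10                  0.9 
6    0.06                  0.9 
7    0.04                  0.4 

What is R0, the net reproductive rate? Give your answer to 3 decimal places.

4.580

lx·mx by age: 0, 2.394, 1.247, 0.456, 0.323, 0.09, 0.054, 0.016
R0 = Σ lx·mx = 4.58 → 4.580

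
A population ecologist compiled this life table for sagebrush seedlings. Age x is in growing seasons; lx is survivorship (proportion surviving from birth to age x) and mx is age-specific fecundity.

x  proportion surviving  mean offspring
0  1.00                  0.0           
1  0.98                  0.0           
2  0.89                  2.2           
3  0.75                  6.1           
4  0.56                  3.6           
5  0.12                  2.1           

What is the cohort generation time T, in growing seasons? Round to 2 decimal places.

lx·mx: 0, 0, 1.958, 4.575, 2.016, 0.252 → R0 = 8.801
x·lx·mx: 0, 0, 3.916, 13.725, 8.064, 1.26 → Σ = 26.965
T = 26.965 / 8.801 = 3.063856… → 3.06

3.06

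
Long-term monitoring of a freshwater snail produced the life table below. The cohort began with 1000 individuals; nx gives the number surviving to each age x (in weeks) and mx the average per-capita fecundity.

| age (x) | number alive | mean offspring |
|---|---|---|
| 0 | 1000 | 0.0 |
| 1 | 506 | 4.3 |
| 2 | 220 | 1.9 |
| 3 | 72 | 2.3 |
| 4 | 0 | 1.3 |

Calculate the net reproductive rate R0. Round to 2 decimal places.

lx = nx/n0 = nx/1000: 1, 0.506, 0.22, 0.072, 0
lx·mx by age: 0, 2.1758, 0.418, 0.1656, 0
R0 = Σ lx·mx = 2.7594 → 2.76

2.76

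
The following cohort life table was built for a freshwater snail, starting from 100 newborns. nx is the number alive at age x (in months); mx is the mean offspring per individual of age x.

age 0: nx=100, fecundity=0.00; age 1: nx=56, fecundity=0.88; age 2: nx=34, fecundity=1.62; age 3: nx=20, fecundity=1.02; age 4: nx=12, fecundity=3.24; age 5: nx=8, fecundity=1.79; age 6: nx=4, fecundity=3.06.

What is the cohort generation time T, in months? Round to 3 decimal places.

lx = nx/n0 = nx/100: 1, 0.56, 0.34, 0.2, 0.12, 0.08, 0.04
lx·mx: 0, 0.4928, 0.5508, 0.204, 0.3888, 0.1432, 0.1224 → R0 = 1.902
x·lx·mx: 0, 0.4928, 1.1016, 0.612, 1.5552, 0.716, 0.7344 → Σ = 5.212
T = 5.212 / 1.902 = 2.740273… → 2.740

2.740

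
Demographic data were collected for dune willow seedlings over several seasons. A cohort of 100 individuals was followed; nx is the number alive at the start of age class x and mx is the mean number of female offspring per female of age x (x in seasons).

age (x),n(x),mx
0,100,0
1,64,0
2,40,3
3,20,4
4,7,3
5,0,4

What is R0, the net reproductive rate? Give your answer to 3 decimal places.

2.210

lx = nx/n0 = nx/100: 1, 0.64, 0.4, 0.2, 0.07, 0
lx·mx by age: 0, 0, 1.2, 0.8, 0.21, 0
R0 = Σ lx·mx = 2.21 → 2.210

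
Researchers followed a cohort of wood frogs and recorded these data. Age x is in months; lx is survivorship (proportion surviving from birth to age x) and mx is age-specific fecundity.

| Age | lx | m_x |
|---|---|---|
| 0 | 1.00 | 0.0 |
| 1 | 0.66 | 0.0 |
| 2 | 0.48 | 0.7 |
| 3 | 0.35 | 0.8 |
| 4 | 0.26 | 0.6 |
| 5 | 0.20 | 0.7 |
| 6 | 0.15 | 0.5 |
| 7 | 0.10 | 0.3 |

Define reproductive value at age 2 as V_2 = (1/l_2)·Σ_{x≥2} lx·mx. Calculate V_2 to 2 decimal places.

lx·mx for x ≥ 2: 0.336, 0.28, 0.156, 0.14, 0.075, 0.03 → sum = 1.017
V_2 = 1.017 / l_2 = 1.017 / 0.48 = 2.11875 → 2.12

2.12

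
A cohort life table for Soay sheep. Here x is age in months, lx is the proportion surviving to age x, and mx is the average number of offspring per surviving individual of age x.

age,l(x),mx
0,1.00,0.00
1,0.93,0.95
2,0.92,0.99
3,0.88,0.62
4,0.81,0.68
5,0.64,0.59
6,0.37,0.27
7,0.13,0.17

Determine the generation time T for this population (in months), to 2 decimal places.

lx·mx: 0, 0.8835, 0.9108, 0.5456, 0.5508, 0.3776, 0.0999, 0.0221 → R0 = 3.3903
x·lx·mx: 0, 0.8835, 1.8216, 1.6368, 2.2032, 1.888, 0.5994, 0.1547 → Σ = 9.1872
T = 9.1872 / 3.3903 = 2.709849… → 2.71

2.71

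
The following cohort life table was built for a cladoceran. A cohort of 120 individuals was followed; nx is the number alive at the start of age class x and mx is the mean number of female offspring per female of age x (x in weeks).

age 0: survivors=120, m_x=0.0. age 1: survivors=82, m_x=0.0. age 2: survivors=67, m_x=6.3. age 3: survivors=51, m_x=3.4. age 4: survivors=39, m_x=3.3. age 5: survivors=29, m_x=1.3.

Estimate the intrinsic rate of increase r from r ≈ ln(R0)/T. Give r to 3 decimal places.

0.681

lx = nx/n0 = nx/120: 1, 0.68333…, 0.55833…, 0.425, 0.325, 0.24167…
R0 = Σ lx·mx = 0 + 0 + 3.5175… + 1.445 + 1.0725 + 0.31417… = 6.349167…
Σ x·lx·mx = 17.230833…; T = 17.230833…/6.349167… = 2.71387…
r ≈ ln(R0)/T = ln(6.349167…)/2.71387… = 0.68106… → 0.681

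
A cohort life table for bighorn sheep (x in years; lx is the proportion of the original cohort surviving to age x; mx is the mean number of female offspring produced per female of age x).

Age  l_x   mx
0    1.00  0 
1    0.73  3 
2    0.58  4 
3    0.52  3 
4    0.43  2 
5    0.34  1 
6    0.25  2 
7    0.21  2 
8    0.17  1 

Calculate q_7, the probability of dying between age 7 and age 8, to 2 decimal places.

q_7 = (l_7 − l_8) / l_7 = (0.21 − 0.17) / 0.21
     = 0.04 / 0.21 = 0.190476… → 0.19

0.19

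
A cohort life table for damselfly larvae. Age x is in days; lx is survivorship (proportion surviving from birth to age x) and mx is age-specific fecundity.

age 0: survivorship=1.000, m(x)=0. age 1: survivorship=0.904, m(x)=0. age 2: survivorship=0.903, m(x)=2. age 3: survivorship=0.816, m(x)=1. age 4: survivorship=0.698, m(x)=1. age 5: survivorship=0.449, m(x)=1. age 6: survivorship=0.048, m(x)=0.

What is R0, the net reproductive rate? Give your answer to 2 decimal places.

lx·mx by age: 0, 0, 1.806, 0.816, 0.698, 0.449, 0
R0 = Σ lx·mx = 3.769 → 3.77

3.77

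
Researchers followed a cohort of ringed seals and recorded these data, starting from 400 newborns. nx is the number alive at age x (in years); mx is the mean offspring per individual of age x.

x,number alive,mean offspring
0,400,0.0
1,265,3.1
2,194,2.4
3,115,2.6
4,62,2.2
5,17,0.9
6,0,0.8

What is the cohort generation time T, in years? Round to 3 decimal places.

1.883

lx = nx/n0 = nx/400: 1, 0.6625, 0.485, 0.2875, 0.155, 0.0425, 0
lx·mx: 0, 2.05375, 1.164, 0.7475, 0.341, 0.03825, 0 → R0 = 4.3445
x·lx·mx: 0, 2.05375, 2.328, 2.2425, 1.364, 0.19125, 0 → Σ = 8.1795
T = 8.1795 / 4.3445 = 1.882725… → 1.883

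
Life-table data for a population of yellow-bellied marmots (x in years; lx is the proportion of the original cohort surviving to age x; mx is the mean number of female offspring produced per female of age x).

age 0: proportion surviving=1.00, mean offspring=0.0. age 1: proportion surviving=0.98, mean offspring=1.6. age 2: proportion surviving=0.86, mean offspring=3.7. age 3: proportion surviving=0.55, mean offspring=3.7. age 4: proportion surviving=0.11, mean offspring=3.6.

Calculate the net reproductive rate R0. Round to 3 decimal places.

7.181

lx·mx by age: 0, 1.568, 3.182, 2.035, 0.396
R0 = Σ lx·mx = 7.181 → 7.181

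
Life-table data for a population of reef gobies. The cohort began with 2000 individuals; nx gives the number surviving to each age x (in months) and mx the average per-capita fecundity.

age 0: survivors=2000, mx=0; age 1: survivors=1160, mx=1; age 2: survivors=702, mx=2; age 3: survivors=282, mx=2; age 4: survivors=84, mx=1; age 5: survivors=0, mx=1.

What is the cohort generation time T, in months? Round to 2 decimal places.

1.87

lx = nx/n0 = nx/2000: 1, 0.58, 0.351, 0.141, 0.042, 0
lx·mx: 0, 0.58, 0.702, 0.282, 0.042, 0 → R0 = 1.606
x·lx·mx: 0, 0.58, 1.404, 0.846, 0.168, 0 → Σ = 2.998
T = 2.998 / 1.606 = 1.86675… → 1.87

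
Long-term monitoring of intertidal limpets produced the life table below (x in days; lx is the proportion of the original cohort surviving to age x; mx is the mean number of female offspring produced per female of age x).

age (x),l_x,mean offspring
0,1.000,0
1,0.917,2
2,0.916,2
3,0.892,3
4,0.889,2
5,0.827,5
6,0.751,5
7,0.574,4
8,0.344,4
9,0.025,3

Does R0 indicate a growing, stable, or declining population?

R0 = Σ lx·mx = 0 + 1.834 + 1.832 + 2.676 + 1.778 + 4.135 + 3.755 + 2.296 + 1.376 + 0.075 = 19.757
R0 > 1, so the population is growing.

growing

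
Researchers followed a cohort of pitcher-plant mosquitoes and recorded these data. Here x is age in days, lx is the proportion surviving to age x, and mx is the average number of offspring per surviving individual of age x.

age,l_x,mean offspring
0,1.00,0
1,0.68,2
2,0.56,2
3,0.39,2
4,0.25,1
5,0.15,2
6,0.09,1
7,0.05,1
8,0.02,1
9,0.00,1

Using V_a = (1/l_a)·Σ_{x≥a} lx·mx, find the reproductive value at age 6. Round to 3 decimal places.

1.778

lx·mx for x ≥ 6: 0.09, 0.05, 0.02, 0 → sum = 0.16
V_6 = 0.16 / l_6 = 0.16 / 0.09 = 1.777778… → 1.778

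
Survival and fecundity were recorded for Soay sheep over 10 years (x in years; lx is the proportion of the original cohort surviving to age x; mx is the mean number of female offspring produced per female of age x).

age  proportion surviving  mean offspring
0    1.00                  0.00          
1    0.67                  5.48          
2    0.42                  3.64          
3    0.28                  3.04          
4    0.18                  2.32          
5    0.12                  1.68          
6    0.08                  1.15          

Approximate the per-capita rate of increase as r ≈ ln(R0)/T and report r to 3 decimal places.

1.033

R0 = Σ lx·mx = 0 + 3.6716 + 1.5288 + 0.8512 + 0.4176 + 0.2016 + 0.092 = 6.7628
Σ x·lx·mx = 12.5132; T = 12.5132/6.7628 = 1.8503…
r ≈ ln(R0)/T = ln(6.7628)/1.8503… = 1.03304… → 1.033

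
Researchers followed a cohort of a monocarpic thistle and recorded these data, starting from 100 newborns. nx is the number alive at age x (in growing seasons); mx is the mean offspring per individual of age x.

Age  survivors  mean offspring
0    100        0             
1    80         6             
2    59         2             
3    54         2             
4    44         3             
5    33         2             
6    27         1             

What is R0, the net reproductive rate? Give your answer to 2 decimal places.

9.31

lx = nx/n0 = nx/100: 1, 0.8, 0.59, 0.54, 0.44, 0.33, 0.27
lx·mx by age: 0, 4.8, 1.18, 1.08, 1.32, 0.66, 0.27
R0 = Σ lx·mx = 9.31 → 9.31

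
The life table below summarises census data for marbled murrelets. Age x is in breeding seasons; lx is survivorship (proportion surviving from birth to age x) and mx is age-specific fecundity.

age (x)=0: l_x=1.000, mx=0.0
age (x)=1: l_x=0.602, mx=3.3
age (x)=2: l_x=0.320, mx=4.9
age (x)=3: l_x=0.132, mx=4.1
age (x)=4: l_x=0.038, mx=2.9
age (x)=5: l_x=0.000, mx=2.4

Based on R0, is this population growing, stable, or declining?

growing

R0 = Σ lx·mx = 0 + 1.9866 + 1.568 + 0.5412 + 0.1102 + 0 = 4.206
R0 > 1, so the population is growing.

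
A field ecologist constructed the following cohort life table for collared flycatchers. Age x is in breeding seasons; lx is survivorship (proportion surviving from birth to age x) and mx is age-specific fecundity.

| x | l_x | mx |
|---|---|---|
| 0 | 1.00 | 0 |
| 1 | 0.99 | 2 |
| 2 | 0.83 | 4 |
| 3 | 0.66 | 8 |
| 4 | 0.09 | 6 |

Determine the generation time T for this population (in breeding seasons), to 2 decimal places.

lx·mx: 0, 1.98, 3.32, 5.28, 0.54 → R0 = 11.12
x·lx·mx: 0, 1.98, 6.64, 15.84, 2.16 → Σ = 26.62
T = 26.62 / 11.12 = 2.393885… → 2.39

2.39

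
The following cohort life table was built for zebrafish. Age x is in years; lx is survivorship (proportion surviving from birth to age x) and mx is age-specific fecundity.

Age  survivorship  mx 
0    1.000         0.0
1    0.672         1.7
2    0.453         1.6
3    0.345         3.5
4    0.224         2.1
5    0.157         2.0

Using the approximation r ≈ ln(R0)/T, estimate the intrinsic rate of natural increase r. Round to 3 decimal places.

R0 = Σ lx·mx = 0 + 1.1424 + 0.7248 + 1.2075 + 0.4704 + 0.314 = 3.8591
Σ x·lx·mx = 9.6661; T = 9.6661/3.8591 = 2.50475…
r ≈ ln(R0)/T = ln(3.8591)/2.50475… = 0.53915… → 0.539

0.539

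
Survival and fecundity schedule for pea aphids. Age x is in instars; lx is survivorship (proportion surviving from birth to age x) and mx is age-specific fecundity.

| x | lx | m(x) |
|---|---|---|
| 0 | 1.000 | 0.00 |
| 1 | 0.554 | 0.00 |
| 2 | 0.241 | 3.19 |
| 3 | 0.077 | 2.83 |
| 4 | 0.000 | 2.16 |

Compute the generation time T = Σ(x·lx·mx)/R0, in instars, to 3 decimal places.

lx·mx: 0, 0, 0.76879, 0.21791, 0 → R0 = 0.9867
x·lx·mx: 0, 0, 1.53758, 0.65373, 0 → Σ = 2.19131
T = 2.19131 / 0.9867 = 2.220847… → 2.221

2.221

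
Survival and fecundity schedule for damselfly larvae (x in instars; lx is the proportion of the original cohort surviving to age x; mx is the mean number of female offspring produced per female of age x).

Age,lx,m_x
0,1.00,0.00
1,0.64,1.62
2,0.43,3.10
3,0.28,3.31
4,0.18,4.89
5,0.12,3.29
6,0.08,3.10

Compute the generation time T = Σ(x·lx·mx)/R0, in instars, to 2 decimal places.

lx·mx: 0, 1.0368, 1.333, 0.9268, 0.8802, 0.3948, 0.248 → R0 = 4.8196
x·lx·mx: 0, 1.0368, 2.666, 2.7804, 3.5208, 1.974, 1.488 → Σ = 13.466
T = 13.466 / 4.8196 = 2.794008… → 2.79

2.79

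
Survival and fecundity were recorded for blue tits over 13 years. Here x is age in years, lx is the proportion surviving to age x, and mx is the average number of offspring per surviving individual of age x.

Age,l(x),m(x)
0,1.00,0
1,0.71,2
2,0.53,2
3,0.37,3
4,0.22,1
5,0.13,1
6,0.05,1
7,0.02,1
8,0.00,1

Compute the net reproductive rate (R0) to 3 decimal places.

4.010

lx·mx by age: 0, 1.42, 1.06, 1.11, 0.22, 0.13, 0.05, 0.02, 0
R0 = Σ lx·mx = 4.01 → 4.010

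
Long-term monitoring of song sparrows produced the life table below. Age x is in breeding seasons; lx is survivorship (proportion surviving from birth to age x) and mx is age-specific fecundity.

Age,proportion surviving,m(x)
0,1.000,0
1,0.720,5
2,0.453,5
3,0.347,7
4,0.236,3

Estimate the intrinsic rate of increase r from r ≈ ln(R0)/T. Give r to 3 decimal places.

R0 = Σ lx·mx = 0 + 3.6 + 2.265 + 2.429 + 0.708 = 9.002
Σ x·lx·mx = 18.249; T = 18.249/9.002 = 2.02722…
r ≈ ln(R0)/T = ln(9.002)/2.02722… = 1.08397… → 1.084

1.084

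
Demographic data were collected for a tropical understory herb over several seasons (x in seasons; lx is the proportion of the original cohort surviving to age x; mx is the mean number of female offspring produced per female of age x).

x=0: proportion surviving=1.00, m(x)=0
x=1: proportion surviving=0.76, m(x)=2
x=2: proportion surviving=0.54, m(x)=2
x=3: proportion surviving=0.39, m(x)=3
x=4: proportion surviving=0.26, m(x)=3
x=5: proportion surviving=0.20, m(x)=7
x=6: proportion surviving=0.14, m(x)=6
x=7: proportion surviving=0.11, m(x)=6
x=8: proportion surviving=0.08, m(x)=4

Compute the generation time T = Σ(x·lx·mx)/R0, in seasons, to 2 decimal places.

lx·mx: 0, 1.52, 1.08, 1.17, 0.78, 1.4, 0.84, 0.66, 0.32 → R0 = 7.77
x·lx·mx: 0, 1.52, 2.16, 3.51, 3.12, 7, 5.04, 4.62, 2.56 → Σ = 29.53
T = 29.53 / 7.77 = 3.800515… → 3.80

3.80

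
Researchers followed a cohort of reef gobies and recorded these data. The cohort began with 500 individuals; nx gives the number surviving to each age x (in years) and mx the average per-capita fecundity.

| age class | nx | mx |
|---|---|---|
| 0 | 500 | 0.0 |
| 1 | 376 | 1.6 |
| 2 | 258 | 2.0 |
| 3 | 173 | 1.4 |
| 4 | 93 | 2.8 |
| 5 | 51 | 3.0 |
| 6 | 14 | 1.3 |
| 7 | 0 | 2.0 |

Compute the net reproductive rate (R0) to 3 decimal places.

lx = nx/n0 = nx/500: 1, 0.752, 0.516, 0.346, 0.186, 0.102, 0.028, 0
lx·mx by age: 0, 1.2032, 1.032, 0.4844, 0.5208, 0.306, 0.0364, 0
R0 = Σ lx·mx = 3.5828 → 3.583

3.583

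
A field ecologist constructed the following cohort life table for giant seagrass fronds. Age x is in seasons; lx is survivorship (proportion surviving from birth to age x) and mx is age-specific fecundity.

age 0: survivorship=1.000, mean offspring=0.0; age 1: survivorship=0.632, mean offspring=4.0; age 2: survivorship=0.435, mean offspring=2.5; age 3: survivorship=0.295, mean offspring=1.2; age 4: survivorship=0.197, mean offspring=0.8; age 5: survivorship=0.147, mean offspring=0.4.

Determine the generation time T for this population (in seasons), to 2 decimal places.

lx·mx: 0, 2.528, 1.0875, 0.354, 0.1576, 0.0588 → R0 = 4.1859
x·lx·mx: 0, 2.528, 2.175, 1.062, 0.6304, 0.294 → Σ = 6.6894
T = 6.6894 / 4.1859 = 1.598079… → 1.60

1.60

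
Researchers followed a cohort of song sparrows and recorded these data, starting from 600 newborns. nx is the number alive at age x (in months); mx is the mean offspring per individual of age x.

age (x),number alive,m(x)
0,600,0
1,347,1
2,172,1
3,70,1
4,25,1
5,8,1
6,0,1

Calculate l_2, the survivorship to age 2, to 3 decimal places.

l_2 = n_2/n_0 = 172/600 = 0.286667… → 0.287

0.287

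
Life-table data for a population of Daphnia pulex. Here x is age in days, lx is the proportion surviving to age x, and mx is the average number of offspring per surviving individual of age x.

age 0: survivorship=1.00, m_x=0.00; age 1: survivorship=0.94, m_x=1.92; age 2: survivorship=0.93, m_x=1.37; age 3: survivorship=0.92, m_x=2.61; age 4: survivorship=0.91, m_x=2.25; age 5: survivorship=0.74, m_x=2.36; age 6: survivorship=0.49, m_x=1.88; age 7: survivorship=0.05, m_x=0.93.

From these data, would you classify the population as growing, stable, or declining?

R0 = Σ lx·mx = 0 + 1.8048 + 1.2741 + 2.4012 + 2.0475 + 1.7464 + 0.9212 + 0.0465 = 10.2417
R0 > 1, so the population is growing.

growing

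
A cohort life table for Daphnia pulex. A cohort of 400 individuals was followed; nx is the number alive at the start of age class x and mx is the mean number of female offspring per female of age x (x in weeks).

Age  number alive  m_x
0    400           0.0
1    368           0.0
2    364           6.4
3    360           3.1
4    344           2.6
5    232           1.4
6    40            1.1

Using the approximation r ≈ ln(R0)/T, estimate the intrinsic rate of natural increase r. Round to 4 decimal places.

0.8618

lx = nx/n0 = nx/400: 1, 0.92, 0.91, 0.9, 0.86, 0.58, 0.1
R0 = Σ lx·mx = 0 + 0 + 5.824 + 2.79 + 2.236 + 0.812 + 0.11 = 11.772
Σ x·lx·mx = 33.682; T = 33.682/11.772 = 2.8612…
r ≈ ln(R0)/T = ln(11.772)/2.8612… = 0.861781… → 0.8618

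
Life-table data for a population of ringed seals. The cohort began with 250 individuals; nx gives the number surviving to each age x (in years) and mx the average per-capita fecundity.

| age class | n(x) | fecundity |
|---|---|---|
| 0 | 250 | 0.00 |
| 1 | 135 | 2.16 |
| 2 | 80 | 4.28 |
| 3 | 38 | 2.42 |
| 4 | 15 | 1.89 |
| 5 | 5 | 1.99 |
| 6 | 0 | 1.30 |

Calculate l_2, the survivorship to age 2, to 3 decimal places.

0.320

l_2 = n_2/n_0 = 80/250 = 0.32 → 0.320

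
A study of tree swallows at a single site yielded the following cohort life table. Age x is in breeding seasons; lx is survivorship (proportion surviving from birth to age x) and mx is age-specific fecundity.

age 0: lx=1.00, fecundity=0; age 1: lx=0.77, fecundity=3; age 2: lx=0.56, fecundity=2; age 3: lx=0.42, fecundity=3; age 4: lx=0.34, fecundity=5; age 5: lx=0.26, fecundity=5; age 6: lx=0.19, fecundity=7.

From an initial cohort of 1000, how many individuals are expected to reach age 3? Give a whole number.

Expected survivors = N0 · l_3 = 1000 × 0.42 = 420 → 420

420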